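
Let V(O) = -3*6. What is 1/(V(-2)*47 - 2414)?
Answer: -1/3260 ≈ -0.00030675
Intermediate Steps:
V(O) = -18
1/(V(-2)*47 - 2414) = 1/(-18*47 - 2414) = 1/(-846 - 2414) = 1/(-3260) = -1/3260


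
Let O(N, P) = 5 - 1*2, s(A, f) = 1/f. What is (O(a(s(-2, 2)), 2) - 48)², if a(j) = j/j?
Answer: 2025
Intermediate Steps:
a(j) = 1
O(N, P) = 3 (O(N, P) = 5 - 2 = 3)
(O(a(s(-2, 2)), 2) - 48)² = (3 - 48)² = (-45)² = 2025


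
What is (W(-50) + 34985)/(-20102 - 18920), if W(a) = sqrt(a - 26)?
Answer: -34985/39022 - I*sqrt(19)/19511 ≈ -0.89655 - 0.00022341*I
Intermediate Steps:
W(a) = sqrt(-26 + a)
(W(-50) + 34985)/(-20102 - 18920) = (sqrt(-26 - 50) + 34985)/(-20102 - 18920) = (sqrt(-76) + 34985)/(-39022) = (2*I*sqrt(19) + 34985)*(-1/39022) = (34985 + 2*I*sqrt(19))*(-1/39022) = -34985/39022 - I*sqrt(19)/19511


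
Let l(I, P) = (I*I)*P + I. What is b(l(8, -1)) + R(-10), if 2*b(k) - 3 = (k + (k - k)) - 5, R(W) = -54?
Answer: -83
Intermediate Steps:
l(I, P) = I + P*I**2 (l(I, P) = I**2*P + I = P*I**2 + I = I + P*I**2)
b(k) = -1 + k/2 (b(k) = 3/2 + ((k + (k - k)) - 5)/2 = 3/2 + ((k + 0) - 5)/2 = 3/2 + (k - 5)/2 = 3/2 + (-5 + k)/2 = 3/2 + (-5/2 + k/2) = -1 + k/2)
b(l(8, -1)) + R(-10) = (-1 + (8*(1 + 8*(-1)))/2) - 54 = (-1 + (8*(1 - 8))/2) - 54 = (-1 + (8*(-7))/2) - 54 = (-1 + (1/2)*(-56)) - 54 = (-1 - 28) - 54 = -29 - 54 = -83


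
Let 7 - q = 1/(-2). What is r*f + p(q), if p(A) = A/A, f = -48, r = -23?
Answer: 1105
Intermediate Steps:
q = 15/2 (q = 7 - 1/(-2) = 7 - 1*(-½) = 7 + ½ = 15/2 ≈ 7.5000)
p(A) = 1
r*f + p(q) = -23*(-48) + 1 = 1104 + 1 = 1105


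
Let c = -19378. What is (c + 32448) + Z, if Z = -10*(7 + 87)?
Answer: 12130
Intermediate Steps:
Z = -940 (Z = -10*94 = -940)
(c + 32448) + Z = (-19378 + 32448) - 940 = 13070 - 940 = 12130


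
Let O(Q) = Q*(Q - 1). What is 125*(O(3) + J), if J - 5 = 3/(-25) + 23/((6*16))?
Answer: 133435/96 ≈ 1389.9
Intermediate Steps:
J = 12287/2400 (J = 5 + (3/(-25) + 23/((6*16))) = 5 + (3*(-1/25) + 23/96) = 5 + (-3/25 + 23*(1/96)) = 5 + (-3/25 + 23/96) = 5 + 287/2400 = 12287/2400 ≈ 5.1196)
O(Q) = Q*(-1 + Q)
125*(O(3) + J) = 125*(3*(-1 + 3) + 12287/2400) = 125*(3*2 + 12287/2400) = 125*(6 + 12287/2400) = 125*(26687/2400) = 133435/96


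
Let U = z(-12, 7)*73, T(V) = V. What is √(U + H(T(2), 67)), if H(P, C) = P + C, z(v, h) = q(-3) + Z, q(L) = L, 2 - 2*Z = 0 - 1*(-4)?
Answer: I*√223 ≈ 14.933*I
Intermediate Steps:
Z = -1 (Z = 1 - (0 - 1*(-4))/2 = 1 - (0 + 4)/2 = 1 - ½*4 = 1 - 2 = -1)
z(v, h) = -4 (z(v, h) = -3 - 1 = -4)
U = -292 (U = -4*73 = -292)
H(P, C) = C + P
√(U + H(T(2), 67)) = √(-292 + (67 + 2)) = √(-292 + 69) = √(-223) = I*√223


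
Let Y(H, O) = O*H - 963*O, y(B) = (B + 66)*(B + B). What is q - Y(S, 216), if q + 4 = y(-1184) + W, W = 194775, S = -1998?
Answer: 3481771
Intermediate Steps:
y(B) = 2*B*(66 + B) (y(B) = (66 + B)*(2*B) = 2*B*(66 + B))
Y(H, O) = -963*O + H*O (Y(H, O) = H*O - 963*O = -963*O + H*O)
q = 2842195 (q = -4 + (2*(-1184)*(66 - 1184) + 194775) = -4 + (2*(-1184)*(-1118) + 194775) = -4 + (2647424 + 194775) = -4 + 2842199 = 2842195)
q - Y(S, 216) = 2842195 - 216*(-963 - 1998) = 2842195 - 216*(-2961) = 2842195 - 1*(-639576) = 2842195 + 639576 = 3481771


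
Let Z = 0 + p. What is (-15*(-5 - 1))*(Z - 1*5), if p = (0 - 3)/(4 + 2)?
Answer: -495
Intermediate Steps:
p = -½ (p = -3/6 = -3*⅙ = -½ ≈ -0.50000)
Z = -½ (Z = 0 - ½ = -½ ≈ -0.50000)
(-15*(-5 - 1))*(Z - 1*5) = (-15*(-5 - 1))*(-½ - 1*5) = (-15*(-6))*(-½ - 5) = 90*(-11/2) = -495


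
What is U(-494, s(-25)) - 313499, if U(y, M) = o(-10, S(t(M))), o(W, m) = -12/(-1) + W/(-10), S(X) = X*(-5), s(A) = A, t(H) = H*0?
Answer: -313486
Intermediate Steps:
t(H) = 0
S(X) = -5*X
o(W, m) = 12 - W/10 (o(W, m) = -12*(-1) + W*(-⅒) = 12 - W/10)
U(y, M) = 13 (U(y, M) = 12 - ⅒*(-10) = 12 + 1 = 13)
U(-494, s(-25)) - 313499 = 13 - 313499 = -313486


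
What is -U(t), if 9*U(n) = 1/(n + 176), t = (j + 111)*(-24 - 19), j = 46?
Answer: 1/59175 ≈ 1.6899e-5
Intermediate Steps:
t = -6751 (t = (46 + 111)*(-24 - 19) = 157*(-43) = -6751)
U(n) = 1/(9*(176 + n)) (U(n) = 1/(9*(n + 176)) = 1/(9*(176 + n)))
-U(t) = -1/(9*(176 - 6751)) = -1/(9*(-6575)) = -(-1)/(9*6575) = -1*(-1/59175) = 1/59175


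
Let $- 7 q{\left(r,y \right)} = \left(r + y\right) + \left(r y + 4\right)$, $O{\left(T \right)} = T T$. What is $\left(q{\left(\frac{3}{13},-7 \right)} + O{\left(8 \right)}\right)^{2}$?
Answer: $\frac{34586161}{8281} \approx 4176.6$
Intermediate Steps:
$O{\left(T \right)} = T^{2}$
$q{\left(r,y \right)} = - \frac{4}{7} - \frac{r}{7} - \frac{y}{7} - \frac{r y}{7}$ ($q{\left(r,y \right)} = - \frac{\left(r + y\right) + \left(r y + 4\right)}{7} = - \frac{\left(r + y\right) + \left(4 + r y\right)}{7} = - \frac{4 + r + y + r y}{7} = - \frac{4}{7} - \frac{r}{7} - \frac{y}{7} - \frac{r y}{7}$)
$\left(q{\left(\frac{3}{13},-7 \right)} + O{\left(8 \right)}\right)^{2} = \left(\left(- \frac{4}{7} - \frac{3 \cdot \frac{1}{13}}{7} - -1 - \frac{1}{7} \cdot \frac{3}{13} \left(-7\right)\right) + 8^{2}\right)^{2} = \left(\left(- \frac{4}{7} - \frac{3 \cdot \frac{1}{13}}{7} + 1 - \frac{1}{7} \cdot 3 \cdot \frac{1}{13} \left(-7\right)\right) + 64\right)^{2} = \left(\left(- \frac{4}{7} - \frac{3}{91} + 1 - \frac{3}{91} \left(-7\right)\right) + 64\right)^{2} = \left(\left(- \frac{4}{7} - \frac{3}{91} + 1 + \frac{3}{13}\right) + 64\right)^{2} = \left(\frac{57}{91} + 64\right)^{2} = \left(\frac{5881}{91}\right)^{2} = \frac{34586161}{8281}$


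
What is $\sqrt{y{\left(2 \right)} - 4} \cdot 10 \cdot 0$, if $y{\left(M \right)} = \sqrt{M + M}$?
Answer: $0$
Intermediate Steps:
$y{\left(M \right)} = \sqrt{2} \sqrt{M}$ ($y{\left(M \right)} = \sqrt{2 M} = \sqrt{2} \sqrt{M}$)
$\sqrt{y{\left(2 \right)} - 4} \cdot 10 \cdot 0 = \sqrt{\sqrt{2} \sqrt{2} - 4} \cdot 10 \cdot 0 = \sqrt{2 - 4} \cdot 10 \cdot 0 = \sqrt{-2} \cdot 10 \cdot 0 = i \sqrt{2} \cdot 10 \cdot 0 = 10 i \sqrt{2} \cdot 0 = 0$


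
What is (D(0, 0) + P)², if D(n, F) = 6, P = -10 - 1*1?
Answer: 25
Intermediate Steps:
P = -11 (P = -10 - 1 = -11)
(D(0, 0) + P)² = (6 - 11)² = (-5)² = 25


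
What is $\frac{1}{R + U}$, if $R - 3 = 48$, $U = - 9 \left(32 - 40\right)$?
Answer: $\frac{1}{123} \approx 0.0081301$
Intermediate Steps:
$U = 72$ ($U = \left(-9\right) \left(-8\right) = 72$)
$R = 51$ ($R = 3 + 48 = 51$)
$\frac{1}{R + U} = \frac{1}{51 + 72} = \frac{1}{123}$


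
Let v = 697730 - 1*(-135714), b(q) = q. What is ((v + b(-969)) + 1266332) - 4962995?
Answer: -2864188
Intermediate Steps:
v = 833444 (v = 697730 + 135714 = 833444)
((v + b(-969)) + 1266332) - 4962995 = ((833444 - 969) + 1266332) - 4962995 = (832475 + 1266332) - 4962995 = 2098807 - 4962995 = -2864188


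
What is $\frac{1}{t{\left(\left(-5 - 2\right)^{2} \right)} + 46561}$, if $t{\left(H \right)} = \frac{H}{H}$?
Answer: $\frac{1}{46562} \approx 2.1477 \cdot 10^{-5}$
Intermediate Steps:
$t{\left(H \right)} = 1$
$\frac{1}{t{\left(\left(-5 - 2\right)^{2} \right)} + 46561} = \frac{1}{1 + 46561} = \frac{1}{46562}$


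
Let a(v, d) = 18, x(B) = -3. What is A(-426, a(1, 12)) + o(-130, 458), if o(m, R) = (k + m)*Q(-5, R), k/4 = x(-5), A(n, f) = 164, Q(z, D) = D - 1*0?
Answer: -64872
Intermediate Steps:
Q(z, D) = D (Q(z, D) = D + 0 = D)
k = -12 (k = 4*(-3) = -12)
o(m, R) = R*(-12 + m) (o(m, R) = (-12 + m)*R = R*(-12 + m))
A(-426, a(1, 12)) + o(-130, 458) = 164 + 458*(-12 - 130) = 164 + 458*(-142) = 164 - 65036 = -64872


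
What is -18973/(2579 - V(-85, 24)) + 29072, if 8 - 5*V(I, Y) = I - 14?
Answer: 371677871/12788 ≈ 29065.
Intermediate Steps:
V(I, Y) = 22/5 - I/5 (V(I, Y) = 8/5 - (I - 14)/5 = 8/5 - (-14 + I)/5 = 8/5 + (14/5 - I/5) = 22/5 - I/5)
-18973/(2579 - V(-85, 24)) + 29072 = -18973/(2579 - (22/5 - ⅕*(-85))) + 29072 = -18973/(2579 - (22/5 + 17)) + 29072 = -18973/(2579 - 1*107/5) + 29072 = -18973/(2579 - 107/5) + 29072 = -18973/12788/5 + 29072 = -18973*5/12788 + 29072 = -94865/12788 + 29072 = 371677871/12788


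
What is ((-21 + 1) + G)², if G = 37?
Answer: 289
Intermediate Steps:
((-21 + 1) + G)² = ((-21 + 1) + 37)² = (-20 + 37)² = 17² = 289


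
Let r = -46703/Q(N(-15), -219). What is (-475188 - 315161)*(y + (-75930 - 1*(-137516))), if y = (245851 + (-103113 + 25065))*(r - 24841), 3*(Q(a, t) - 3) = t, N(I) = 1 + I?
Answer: 32059534839061467/10 ≈ 3.2060e+15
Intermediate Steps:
Q(a, t) = 3 + t/3
r = 46703/70 (r = -46703/(3 + (⅓)*(-219)) = -46703/(3 - 73) = -46703/(-70) = -46703*(-1/70) = 46703/70 ≈ 667.19)
y = -283950699101/70 (y = (245851 + (-103113 + 25065))*(46703/70 - 24841) = (245851 - 78048)*(-1692167/70) = 167803*(-1692167/70) = -283950699101/70 ≈ -4.0564e+9)
(-475188 - 315161)*(y + (-75930 - 1*(-137516))) = (-475188 - 315161)*(-283950699101/70 + (-75930 - 1*(-137516))) = -790349*(-283950699101/70 + (-75930 + 137516)) = -790349*(-283950699101/70 + 61586) = -790349*(-283946388081/70) = 32059534839061467/10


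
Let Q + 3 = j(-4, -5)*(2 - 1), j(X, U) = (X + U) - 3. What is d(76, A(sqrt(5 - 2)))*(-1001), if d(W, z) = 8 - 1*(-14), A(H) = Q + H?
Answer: -22022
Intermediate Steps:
j(X, U) = -3 + U + X (j(X, U) = (U + X) - 3 = -3 + U + X)
Q = -15 (Q = -3 + (-3 - 5 - 4)*(2 - 1) = -3 - 12*1 = -3 - 12 = -15)
A(H) = -15 + H
d(W, z) = 22 (d(W, z) = 8 + 14 = 22)
d(76, A(sqrt(5 - 2)))*(-1001) = 22*(-1001) = -22022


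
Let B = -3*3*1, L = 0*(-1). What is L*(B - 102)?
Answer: 0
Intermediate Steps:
L = 0
B = -9 (B = -9*1 = -9)
L*(B - 102) = 0*(-9 - 102) = 0*(-111) = 0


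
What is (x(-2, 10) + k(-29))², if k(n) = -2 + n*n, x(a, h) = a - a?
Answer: 703921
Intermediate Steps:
x(a, h) = 0
k(n) = -2 + n²
(x(-2, 10) + k(-29))² = (0 + (-2 + (-29)²))² = (0 + (-2 + 841))² = (0 + 839)² = 839² = 703921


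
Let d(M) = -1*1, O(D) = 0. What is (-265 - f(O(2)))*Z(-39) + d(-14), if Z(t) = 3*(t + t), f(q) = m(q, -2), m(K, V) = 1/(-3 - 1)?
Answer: 123901/2 ≈ 61951.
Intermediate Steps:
d(M) = -1
m(K, V) = -¼ (m(K, V) = 1/(-4) = -¼)
f(q) = -¼
Z(t) = 6*t (Z(t) = 3*(2*t) = 6*t)
(-265 - f(O(2)))*Z(-39) + d(-14) = (-265 - 1*(-¼))*(6*(-39)) - 1 = (-265 + ¼)*(-234) - 1 = -1059/4*(-234) - 1 = 123903/2 - 1 = 123901/2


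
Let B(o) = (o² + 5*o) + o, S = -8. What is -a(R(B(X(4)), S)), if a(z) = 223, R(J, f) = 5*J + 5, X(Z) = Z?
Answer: -223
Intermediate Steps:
B(o) = o² + 6*o
R(J, f) = 5 + 5*J
-a(R(B(X(4)), S)) = -1*223 = -223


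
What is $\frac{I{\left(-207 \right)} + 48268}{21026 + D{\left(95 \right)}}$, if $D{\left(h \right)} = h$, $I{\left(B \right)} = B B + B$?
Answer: $\frac{90910}{21121} \approx 4.3042$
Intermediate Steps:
$I{\left(B \right)} = B + B^{2}$ ($I{\left(B \right)} = B^{2} + B = B + B^{2}$)
$\frac{I{\left(-207 \right)} + 48268}{21026 + D{\left(95 \right)}} = \frac{- 207 \left(1 - 207\right) + 48268}{21026 + 95} = \frac{\left(-207\right) \left(-206\right) + 48268}{21121} = \left(42642 + 48268\right) \frac{1}{21121} = 90910 \cdot \frac{1}{21121} = \frac{90910}{21121}$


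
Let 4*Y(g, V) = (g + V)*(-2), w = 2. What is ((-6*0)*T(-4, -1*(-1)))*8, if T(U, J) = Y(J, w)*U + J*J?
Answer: 0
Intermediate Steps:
Y(g, V) = -V/2 - g/2 (Y(g, V) = ((g + V)*(-2))/4 = ((V + g)*(-2))/4 = (-2*V - 2*g)/4 = -V/2 - g/2)
T(U, J) = J² + U*(-1 - J/2) (T(U, J) = (-½*2 - J/2)*U + J*J = (-1 - J/2)*U + J² = U*(-1 - J/2) + J² = J² + U*(-1 - J/2))
((-6*0)*T(-4, -1*(-1)))*8 = ((-6*0)*((-1*(-1))² - 1*(-4) - ½*(-1*(-1))*(-4)))*8 = (0*(1² + 4 - ½*1*(-4)))*8 = (0*(1 + 4 + 2))*8 = (0*7)*8 = 0*8 = 0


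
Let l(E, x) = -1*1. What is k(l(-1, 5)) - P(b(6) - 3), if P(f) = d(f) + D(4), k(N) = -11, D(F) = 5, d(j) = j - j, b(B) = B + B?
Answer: -16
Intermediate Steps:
b(B) = 2*B
d(j) = 0
l(E, x) = -1
P(f) = 5 (P(f) = 0 + 5 = 5)
k(l(-1, 5)) - P(b(6) - 3) = -11 - 1*5 = -11 - 5 = -16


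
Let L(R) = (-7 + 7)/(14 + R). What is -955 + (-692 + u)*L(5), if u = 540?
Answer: -955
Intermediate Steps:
L(R) = 0 (L(R) = 0/(14 + R) = 0)
-955 + (-692 + u)*L(5) = -955 + (-692 + 540)*0 = -955 - 152*0 = -955 + 0 = -955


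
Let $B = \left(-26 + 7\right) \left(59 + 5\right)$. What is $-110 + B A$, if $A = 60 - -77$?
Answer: $-166702$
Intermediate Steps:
$A = 137$ ($A = 60 + 77 = 137$)
$B = -1216$ ($B = \left(-19\right) 64 = -1216$)
$-110 + B A = -110 - 166592 = -166702$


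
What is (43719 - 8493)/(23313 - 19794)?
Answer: 3914/391 ≈ 10.010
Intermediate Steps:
(43719 - 8493)/(23313 - 19794) = 35226/3519 = 35226*(1/3519) = 3914/391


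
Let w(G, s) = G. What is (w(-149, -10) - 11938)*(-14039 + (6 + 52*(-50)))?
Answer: 201043071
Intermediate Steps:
(w(-149, -10) - 11938)*(-14039 + (6 + 52*(-50))) = (-149 - 11938)*(-14039 + (6 + 52*(-50))) = -12087*(-14039 + (6 - 2600)) = -12087*(-14039 - 2594) = -12087*(-16633) = 201043071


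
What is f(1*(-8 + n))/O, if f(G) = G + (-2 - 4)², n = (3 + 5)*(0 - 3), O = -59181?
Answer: -4/59181 ≈ -6.7589e-5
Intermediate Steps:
n = -24 (n = 8*(-3) = -24)
f(G) = 36 + G (f(G) = G + (-6)² = G + 36 = 36 + G)
f(1*(-8 + n))/O = (36 + 1*(-8 - 24))/(-59181) = (36 + 1*(-32))*(-1/59181) = (36 - 32)*(-1/59181) = 4*(-1/59181) = -4/59181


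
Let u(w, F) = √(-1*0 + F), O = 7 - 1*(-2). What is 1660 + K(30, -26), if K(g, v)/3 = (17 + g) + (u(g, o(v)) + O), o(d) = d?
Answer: 1828 + 3*I*√26 ≈ 1828.0 + 15.297*I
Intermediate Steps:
O = 9 (O = 7 + 2 = 9)
u(w, F) = √F (u(w, F) = √(0 + F) = √F)
K(g, v) = 78 + 3*g + 3*√v (K(g, v) = 3*((17 + g) + (√v + 9)) = 3*((17 + g) + (9 + √v)) = 3*(26 + g + √v) = 78 + 3*g + 3*√v)
1660 + K(30, -26) = 1660 + (78 + 3*30 + 3*√(-26)) = 1660 + (78 + 90 + 3*(I*√26)) = 1660 + (78 + 90 + 3*I*√26) = 1660 + (168 + 3*I*√26) = 1828 + 3*I*√26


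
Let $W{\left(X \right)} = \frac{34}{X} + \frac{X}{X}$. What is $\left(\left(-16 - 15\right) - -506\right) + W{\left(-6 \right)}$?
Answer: $\frac{1411}{3} \approx 470.33$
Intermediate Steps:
$W{\left(X \right)} = 1 + \frac{34}{X}$ ($W{\left(X \right)} = \frac{34}{X} + 1 = 1 + \frac{34}{X}$)
$\left(\left(-16 - 15\right) - -506\right) + W{\left(-6 \right)} = \left(\left(-16 - 15\right) - -506\right) + \frac{34 - 6}{-6} = \left(-31 + 506\right) - \frac{14}{3} = 475 - \frac{14}{3} = \frac{1411}{3}$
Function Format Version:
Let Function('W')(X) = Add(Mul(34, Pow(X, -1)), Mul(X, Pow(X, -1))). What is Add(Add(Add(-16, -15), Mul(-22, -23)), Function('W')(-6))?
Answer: Rational(1411, 3) ≈ 470.33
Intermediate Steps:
Function('W')(X) = Add(1, Mul(34, Pow(X, -1))) (Function('W')(X) = Add(Mul(34, Pow(X, -1)), 1) = Add(1, Mul(34, Pow(X, -1))))
Add(Add(Add(-16, -15), Mul(-22, -23)), Function('W')(-6)) = Add(Add(Add(-16, -15), Mul(-22, -23)), Mul(Pow(-6, -1), Add(34, -6))) = Add(Add(-31, 506), Mul(Rational(-1, 6), 28)) = Add(475, Rational(-14, 3)) = Rational(1411, 3)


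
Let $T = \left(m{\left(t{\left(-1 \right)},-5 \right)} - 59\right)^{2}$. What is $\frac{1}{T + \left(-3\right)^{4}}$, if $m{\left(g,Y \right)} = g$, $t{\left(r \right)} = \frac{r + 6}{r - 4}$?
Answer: $\frac{1}{3681} \approx 0.00027167$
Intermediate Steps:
$t{\left(r \right)} = \frac{6 + r}{-4 + r}$
$T = 3600$ ($T = \left(\frac{6 - 1}{-4 - 1} - 59\right)^{2} = \left(\frac{1}{-5} \cdot 5 - 59\right)^{2} = \left(\left(- \frac{1}{5}\right) 5 - 59\right)^{2} = \left(-1 - 59\right)^{2} = \left(-60\right)^{2} = 3600$)
$\frac{1}{T + \left(-3\right)^{4}} = \frac{1}{3600 + \left(-3\right)^{4}} = \frac{1}{3600 + 81} = \frac{1}{3681}$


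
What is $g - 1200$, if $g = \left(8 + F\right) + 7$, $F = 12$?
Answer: $-1173$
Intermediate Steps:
$g = 27$ ($g = \left(8 + 12\right) + 7 = 20 + 7 = 27$)
$g - 1200 = 27 - 1200 = -1173$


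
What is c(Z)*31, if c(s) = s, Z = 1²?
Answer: 31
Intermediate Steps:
Z = 1
c(Z)*31 = 1*31 = 31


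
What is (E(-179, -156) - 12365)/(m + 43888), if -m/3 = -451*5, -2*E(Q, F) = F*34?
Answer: -9713/50653 ≈ -0.19176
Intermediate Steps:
E(Q, F) = -17*F (E(Q, F) = -F*34/2 = -17*F)
m = 6765 (m = -(-1353)*5 = -3*(-2255) = 6765)
(E(-179, -156) - 12365)/(m + 43888) = (-17*(-156) - 12365)/(6765 + 43888) = (2652 - 12365)/50653 = -9713*1/50653 = -9713/50653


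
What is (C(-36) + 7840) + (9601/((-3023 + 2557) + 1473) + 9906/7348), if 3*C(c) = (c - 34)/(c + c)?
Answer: 1568551491775/199784772 ≈ 7851.2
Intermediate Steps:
C(c) = (-34 + c)/(6*c) (C(c) = ((c - 34)/(c + c))/3 = ((-34 + c)/((2*c)))/3 = ((-34 + c)*(1/(2*c)))/3 = ((-34 + c)/(2*c))/3 = (-34 + c)/(6*c))
(C(-36) + 7840) + (9601/((-3023 + 2557) + 1473) + 9906/7348) = ((⅙)*(-34 - 36)/(-36) + 7840) + (9601/((-3023 + 2557) + 1473) + 9906/7348) = ((⅙)*(-1/36)*(-70) + 7840) + (9601/(-466 + 1473) + 9906*(1/7348)) = (35/108 + 7840) + (9601/1007 + 4953/3674) = 846755/108 + (9601*(1/1007) + 4953/3674) = 846755/108 + (9601/1007 + 4953/3674) = 846755/108 + 40261745/3699718 = 1568551491775/199784772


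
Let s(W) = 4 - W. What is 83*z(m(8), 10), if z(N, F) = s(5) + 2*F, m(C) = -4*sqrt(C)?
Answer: 1577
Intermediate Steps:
z(N, F) = -1 + 2*F (z(N, F) = (4 - 1*5) + 2*F = (4 - 5) + 2*F = -1 + 2*F)
83*z(m(8), 10) = 83*(-1 + 2*10) = 83*(-1 + 20) = 83*19 = 1577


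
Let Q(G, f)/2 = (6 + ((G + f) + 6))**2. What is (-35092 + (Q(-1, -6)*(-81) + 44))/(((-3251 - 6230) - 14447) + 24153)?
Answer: -39098/225 ≈ -173.77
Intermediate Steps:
Q(G, f) = 2*(12 + G + f)**2 (Q(G, f) = 2*(6 + ((G + f) + 6))**2 = 2*(6 + (6 + G + f))**2 = 2*(12 + G + f)**2)
(-35092 + (Q(-1, -6)*(-81) + 44))/(((-3251 - 6230) - 14447) + 24153) = (-35092 + ((2*(12 - 1 - 6)**2)*(-81) + 44))/(((-3251 - 6230) - 14447) + 24153) = (-35092 + ((2*5**2)*(-81) + 44))/((-9481 - 14447) + 24153) = (-35092 + ((2*25)*(-81) + 44))/(-23928 + 24153) = (-35092 + (50*(-81) + 44))/225 = (-35092 + (-4050 + 44))*(1/225) = (-35092 - 4006)*(1/225) = -39098*1/225 = -39098/225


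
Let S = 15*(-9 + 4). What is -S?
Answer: 75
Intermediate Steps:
S = -75 (S = 15*(-5) = -75)
-S = -1*(-75) = 75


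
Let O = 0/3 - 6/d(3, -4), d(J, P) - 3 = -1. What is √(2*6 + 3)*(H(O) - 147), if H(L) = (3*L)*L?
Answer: -120*√15 ≈ -464.76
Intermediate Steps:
d(J, P) = 2 (d(J, P) = 3 - 1 = 2)
O = -3 (O = 0/3 - 6/2 = 0*(⅓) - 6*½ = 0 - 3 = -3)
H(L) = 3*L²
√(2*6 + 3)*(H(O) - 147) = √(2*6 + 3)*(3*(-3)² - 147) = √(12 + 3)*(3*9 - 147) = √15*(27 - 147) = √15*(-120) = -120*√15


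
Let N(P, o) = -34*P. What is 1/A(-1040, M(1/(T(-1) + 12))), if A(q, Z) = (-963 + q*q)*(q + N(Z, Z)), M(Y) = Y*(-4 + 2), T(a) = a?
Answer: -11/12289003964 ≈ -8.9511e-10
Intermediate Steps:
M(Y) = -2*Y (M(Y) = Y*(-2) = -2*Y)
A(q, Z) = (-963 + q²)*(q - 34*Z) (A(q, Z) = (-963 + q*q)*(q - 34*Z) = (-963 + q²)*(q - 34*Z))
1/A(-1040, M(1/(T(-1) + 12))) = 1/((-1040)³ - 963*(-1040) + 32742*(-2/(-1 + 12)) - 34*(-2/(-1 + 12))*(-1040)²) = 1/(-1124864000 + 1001520 + 32742*(-2/11) - 34*(-2/11)*1081600) = 1/(-1124864000 + 1001520 - 65484/11 + 73548800/11) = 1/(-12289003964/11) = -11/12289003964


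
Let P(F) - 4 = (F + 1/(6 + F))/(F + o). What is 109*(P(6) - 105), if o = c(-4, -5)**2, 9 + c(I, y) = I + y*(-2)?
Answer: -1973663/180 ≈ -10965.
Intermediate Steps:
c(I, y) = -9 + I - 2*y (c(I, y) = -9 + (I + y*(-2)) = -9 + (I - 2*y) = -9 + I - 2*y)
o = 9 (o = (-9 - 4 - 2*(-5))**2 = (-9 - 4 + 10)**2 = (-3)**2 = 9)
P(F) = 4 + (F + 1/(6 + F))/(9 + F) (P(F) = 4 + (F + 1/(6 + F))/(F + 9) = 4 + (F + 1/(6 + F))/(9 + F))
109*(P(6) - 105) = 109*((217 + 5*6**2 + 66*6)/(54 + 6**2 + 15*6) - 105) = 109*((217 + 5*36 + 396)/(54 + 36 + 90) - 105) = 109*((217 + 180 + 396)/180 - 105) = 109*((1/180)*793 - 105) = 109*(793/180 - 105) = 109*(-18107/180) = -1973663/180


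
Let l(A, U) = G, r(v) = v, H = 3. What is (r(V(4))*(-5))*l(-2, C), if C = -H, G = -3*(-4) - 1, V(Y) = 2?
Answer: -110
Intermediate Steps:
G = 11 (G = 12 - 1 = 11)
C = -3 (C = -1*3 = -3)
l(A, U) = 11
(r(V(4))*(-5))*l(-2, C) = (2*(-5))*11 = -10*11 = -110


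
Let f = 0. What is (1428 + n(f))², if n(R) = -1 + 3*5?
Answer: 2079364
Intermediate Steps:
n(R) = 14 (n(R) = -1 + 15 = 14)
(1428 + n(f))² = (1428 + 14)² = 1442² = 2079364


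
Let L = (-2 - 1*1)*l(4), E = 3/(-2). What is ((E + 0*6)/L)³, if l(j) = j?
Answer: 1/512 ≈ 0.0019531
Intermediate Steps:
E = -3/2 (E = 3*(-½) = -3/2 ≈ -1.5000)
L = -12 (L = (-2 - 1*1)*4 = (-2 - 1)*4 = -3*4 = -12)
((E + 0*6)/L)³ = ((-3/2 + 0*6)/(-12))³ = ((-3/2 + 0)*(-1/12))³ = (-3/2*(-1/12))³ = (⅛)³ = 1/512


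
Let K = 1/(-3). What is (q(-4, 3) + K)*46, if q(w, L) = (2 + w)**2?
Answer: 506/3 ≈ 168.67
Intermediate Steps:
K = -1/3 ≈ -0.33333
(q(-4, 3) + K)*46 = ((2 - 4)**2 - 1/3)*46 = ((-2)**2 - 1/3)*46 = (4 - 1/3)*46 = (11/3)*46 = 506/3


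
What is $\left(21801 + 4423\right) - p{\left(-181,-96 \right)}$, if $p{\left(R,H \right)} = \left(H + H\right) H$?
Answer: $7792$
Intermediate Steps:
$p{\left(R,H \right)} = 2 H^{2}$ ($p{\left(R,H \right)} = 2 H H = 2 H^{2}$)
$\left(21801 + 4423\right) - p{\left(-181,-96 \right)} = \left(21801 + 4423\right) - 2 \left(-96\right)^{2} = 26224 - 2 \cdot 9216 = 26224 - 18432 = 7792$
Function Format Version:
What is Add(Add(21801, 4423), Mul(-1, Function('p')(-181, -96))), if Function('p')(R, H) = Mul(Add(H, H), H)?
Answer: 7792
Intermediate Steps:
Function('p')(R, H) = Mul(2, Pow(H, 2)) (Function('p')(R, H) = Mul(Mul(2, H), H) = Mul(2, Pow(H, 2)))
Add(Add(21801, 4423), Mul(-1, Function('p')(-181, -96))) = Add(Add(21801, 4423), Mul(-1, Mul(2, Pow(-96, 2)))) = Add(26224, Mul(-1, Mul(2, 9216))) = Add(26224, Mul(-1, 18432)) = Add(26224, -18432) = 7792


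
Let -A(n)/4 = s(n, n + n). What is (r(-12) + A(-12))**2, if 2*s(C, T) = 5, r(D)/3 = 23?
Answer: 3481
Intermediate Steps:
r(D) = 69 (r(D) = 3*23 = 69)
s(C, T) = 5/2 (s(C, T) = (1/2)*5 = 5/2)
A(n) = -10 (A(n) = -4*5/2 = -10)
(r(-12) + A(-12))**2 = (69 - 10)**2 = 59**2 = 3481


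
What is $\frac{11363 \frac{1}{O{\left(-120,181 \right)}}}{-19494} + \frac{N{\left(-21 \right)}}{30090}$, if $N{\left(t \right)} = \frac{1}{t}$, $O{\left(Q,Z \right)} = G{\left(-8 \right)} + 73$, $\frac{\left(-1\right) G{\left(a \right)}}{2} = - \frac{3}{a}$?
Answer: $- \frac{93876791}{11633726790} \approx -0.0080694$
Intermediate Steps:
$G{\left(a \right)} = \frac{6}{a}$ ($G{\left(a \right)} = - 2 \left(- \frac{3}{a}\right) = \frac{6}{a}$)
$O{\left(Q,Z \right)} = \frac{289}{4}$ ($O{\left(Q,Z \right)} = \frac{6}{-8} + 73 = 6 \left(- \frac{1}{8}\right) + 73 = - \frac{3}{4} + 73 = \frac{289}{4}$)
$\frac{11363 \frac{1}{O{\left(-120,181 \right)}}}{-19494} + \frac{N{\left(-21 \right)}}{30090} = \frac{11363 \frac{1}{\frac{289}{4}}}{-19494} + \frac{1}{\left(-21\right) 30090} = 11363 \cdot \frac{4}{289} \left(- \frac{1}{19494}\right) - \frac{1}{631890} = \frac{45452}{289} \left(- \frac{1}{19494}\right) - \frac{1}{631890} = - \frac{22726}{2816883} - \frac{1}{631890} = - \frac{93876791}{11633726790}$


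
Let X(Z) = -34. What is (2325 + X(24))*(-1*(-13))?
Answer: 29783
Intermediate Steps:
(2325 + X(24))*(-1*(-13)) = (2325 - 34)*(-1*(-13)) = 2291*13 = 29783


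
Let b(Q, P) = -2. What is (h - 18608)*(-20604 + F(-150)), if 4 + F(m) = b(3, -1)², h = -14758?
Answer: 687473064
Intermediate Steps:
F(m) = 0 (F(m) = -4 + (-2)² = -4 + 4 = 0)
(h - 18608)*(-20604 + F(-150)) = (-14758 - 18608)*(-20604 + 0) = -33366*(-20604) = 687473064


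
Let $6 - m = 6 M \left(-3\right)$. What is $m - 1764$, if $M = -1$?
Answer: $-1776$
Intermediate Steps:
$m = -12$ ($m = 6 - 6 \left(-1\right) \left(-3\right) = 6 - \left(-6\right) \left(-3\right) = 6 - 18 = -12$)
$m - 1764 = -12 - 1764 = -1776$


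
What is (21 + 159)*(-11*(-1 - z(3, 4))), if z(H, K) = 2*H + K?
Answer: 21780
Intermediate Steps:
z(H, K) = K + 2*H
(21 + 159)*(-11*(-1 - z(3, 4))) = (21 + 159)*(-11*(-1 - (4 + 2*3))) = 180*(-11*(-1 - (4 + 6))) = 180*(-11*(-1 - 1*10)) = 180*(-11*(-1 - 10)) = 180*(-11*(-11)) = 180*121 = 21780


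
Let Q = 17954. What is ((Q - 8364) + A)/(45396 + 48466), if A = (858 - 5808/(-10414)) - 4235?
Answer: 32353995/488739434 ≈ 0.066199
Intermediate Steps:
A = -17581135/5207 (A = (858 - 5808*(-1/10414)) - 4235 = (858 + 2904/5207) - 4235 = 4470510/5207 - 4235 = -17581135/5207 ≈ -3376.4)
((Q - 8364) + A)/(45396 + 48466) = ((17954 - 8364) - 17581135/5207)/(45396 + 48466) = (9590 - 17581135/5207)/93862 = (32353995/5207)*(1/93862) = 32353995/488739434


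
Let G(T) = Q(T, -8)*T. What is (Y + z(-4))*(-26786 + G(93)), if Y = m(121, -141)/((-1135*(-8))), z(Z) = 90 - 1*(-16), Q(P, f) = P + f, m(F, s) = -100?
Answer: -908534839/454 ≈ -2.0012e+6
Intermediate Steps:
z(Z) = 106 (z(Z) = 90 + 16 = 106)
G(T) = T*(-8 + T) (G(T) = (T - 8)*T = (-8 + T)*T = T*(-8 + T))
Y = -5/454 (Y = -100/((-1135*(-8))) = -100/9080 = -100*1/9080 = -5/454 ≈ -0.011013)
(Y + z(-4))*(-26786 + G(93)) = (-5/454 + 106)*(-26786 + 93*(-8 + 93)) = 48119*(-26786 + 93*85)/454 = 48119*(-26786 + 7905)/454 = (48119/454)*(-18881) = -908534839/454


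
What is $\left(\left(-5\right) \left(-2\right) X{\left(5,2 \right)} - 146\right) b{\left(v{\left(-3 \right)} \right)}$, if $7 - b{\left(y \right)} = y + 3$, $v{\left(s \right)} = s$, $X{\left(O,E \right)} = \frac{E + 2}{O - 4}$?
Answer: $-742$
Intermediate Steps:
$X{\left(O,E \right)} = \frac{2 + E}{-4 + O}$
$b{\left(y \right)} = 4 - y$ ($b{\left(y \right)} = 7 - \left(y + 3\right) = 7 - \left(3 + y\right) = 4 - y$)
$\left(\left(-5\right) \left(-2\right) X{\left(5,2 \right)} - 146\right) b{\left(v{\left(-3 \right)} \right)} = \left(\left(-5\right) \left(-2\right) \frac{2 + 2}{-4 + 5} - 146\right) \left(4 - -3\right) = \left(10 \cdot 1^{-1} \cdot 4 - 146\right) \left(4 + 3\right) = \left(10 \cdot 1 \cdot 4 - 146\right) 7 = \left(10 \cdot 4 - 146\right) 7 = \left(40 - 146\right) 7 = \left(-106\right) 7 = -742$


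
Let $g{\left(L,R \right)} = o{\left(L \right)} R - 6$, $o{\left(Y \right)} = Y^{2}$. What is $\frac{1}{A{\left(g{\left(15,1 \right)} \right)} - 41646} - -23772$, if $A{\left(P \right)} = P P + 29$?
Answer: $\frac{150809569}{6344} \approx 23772.0$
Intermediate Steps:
$g{\left(L,R \right)} = -6 + R L^{2}$ ($g{\left(L,R \right)} = L^{2} R - 6 = R L^{2} - 6 = -6 + R L^{2}$)
$A{\left(P \right)} = 29 + P^{2}$ ($A{\left(P \right)} = P^{2} + 29 = 29 + P^{2}$)
$\frac{1}{A{\left(g{\left(15,1 \right)} \right)} - 41646} - -23772 = \frac{1}{\left(29 + \left(-6 + 1 \cdot 15^{2}\right)^{2}\right) - 41646} - -23772 = \frac{1}{\left(29 + \left(-6 + 1 \cdot 225\right)^{2}\right) - 41646} + 23772 = \frac{1}{\left(29 + \left(-6 + 225\right)^{2}\right) - 41646} + 23772 = \frac{1}{\left(29 + 219^{2}\right) - 41646} + 23772 = \frac{1}{\left(29 + 47961\right) - 41646} + 23772 = \frac{1}{47990 - 41646} + 23772 = \frac{1}{6344} + 23772 = \frac{150809569}{6344}$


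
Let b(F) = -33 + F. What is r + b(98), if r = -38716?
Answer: -38651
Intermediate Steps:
r + b(98) = -38716 + (-33 + 98) = -38716 + 65 = -38651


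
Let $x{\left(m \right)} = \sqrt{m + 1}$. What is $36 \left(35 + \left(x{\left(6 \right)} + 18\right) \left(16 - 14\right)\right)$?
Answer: $2556 + 72 \sqrt{7} \approx 2746.5$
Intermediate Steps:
$x{\left(m \right)} = \sqrt{1 + m}$
$36 \left(35 + \left(x{\left(6 \right)} + 18\right) \left(16 - 14\right)\right) = 36 \left(35 + \left(\sqrt{1 + 6} + 18\right) \left(16 - 14\right)\right) = 36 \left(35 + \left(\sqrt{7} + 18\right) \left(16 - 14\right)\right) = 36 \left(35 + \left(18 + \sqrt{7}\right) 2\right) = 36 \left(35 + \left(36 + 2 \sqrt{7}\right)\right) = 36 \left(71 + 2 \sqrt{7}\right) = 2556 + 72 \sqrt{7}$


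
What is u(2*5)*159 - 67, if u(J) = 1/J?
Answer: -511/10 ≈ -51.100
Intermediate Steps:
u(2*5)*159 - 67 = 159/(2*5) - 67 = 159/10 - 67 = -511/10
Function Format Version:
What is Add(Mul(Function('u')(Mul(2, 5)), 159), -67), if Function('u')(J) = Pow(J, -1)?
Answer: Rational(-511, 10) ≈ -51.100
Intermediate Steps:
Add(Mul(Function('u')(Mul(2, 5)), 159), -67) = Add(Mul(Pow(Mul(2, 5), -1), 159), -67) = Add(Mul(Pow(10, -1), 159), -67) = Add(Mul(Rational(1, 10), 159), -67) = Add(Rational(159, 10), -67) = Rational(-511, 10)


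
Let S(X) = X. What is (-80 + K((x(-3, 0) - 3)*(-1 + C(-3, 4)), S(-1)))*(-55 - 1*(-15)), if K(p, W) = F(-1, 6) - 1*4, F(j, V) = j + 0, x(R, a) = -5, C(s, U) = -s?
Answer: 3400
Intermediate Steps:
F(j, V) = j
K(p, W) = -5 (K(p, W) = -1 - 1*4 = -1 - 4 = -5)
(-80 + K((x(-3, 0) - 3)*(-1 + C(-3, 4)), S(-1)))*(-55 - 1*(-15)) = (-80 - 5)*(-55 - 1*(-15)) = -85*(-55 + 15) = -85*(-40) = 3400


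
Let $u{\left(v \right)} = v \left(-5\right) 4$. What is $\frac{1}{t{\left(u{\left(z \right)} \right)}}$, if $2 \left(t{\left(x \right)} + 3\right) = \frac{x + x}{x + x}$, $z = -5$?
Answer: $- \frac{2}{5} \approx -0.4$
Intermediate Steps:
$u{\left(v \right)} = - 20 v$ ($u{\left(v \right)} = - 5 v 4 = - 20 v$)
$t{\left(x \right)} = - \frac{5}{2}$ ($t{\left(x \right)} = -3 + \frac{\left(x + x\right) \frac{1}{x + x}}{2} = -3 + \frac{2 x \frac{1}{2 x}}{2} = -3 + \frac{1}{2} \cdot 1 = -3 + \frac{1}{2} = - \frac{5}{2}$)
$\frac{1}{t{\left(u{\left(z \right)} \right)}} = \frac{1}{- \frac{5}{2}} = - \frac{2}{5}$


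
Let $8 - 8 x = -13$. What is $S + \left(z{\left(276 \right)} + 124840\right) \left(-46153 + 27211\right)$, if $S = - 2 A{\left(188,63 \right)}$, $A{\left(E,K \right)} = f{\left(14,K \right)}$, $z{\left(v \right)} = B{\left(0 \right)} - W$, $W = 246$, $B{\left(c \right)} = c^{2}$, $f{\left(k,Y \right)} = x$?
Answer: $- \frac{9440238213}{4} \approx -2.3601 \cdot 10^{9}$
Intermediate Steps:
$x = \frac{21}{8}$ ($x = 1 - - \frac{13}{8} = 1 + \frac{13}{8} = \frac{21}{8} \approx 2.625$)
$f{\left(k,Y \right)} = \frac{21}{8}$
$z{\left(v \right)} = -246$ ($z{\left(v \right)} = 0^{2} - 246 = 0 - 246 = -246$)
$A{\left(E,K \right)} = \frac{21}{8}$
$S = - \frac{21}{4}$ ($S = \left(-2\right) \frac{21}{8} = - \frac{21}{4} \approx -5.25$)
$S + \left(z{\left(276 \right)} + 124840\right) \left(-46153 + 27211\right) = - \frac{21}{4} + \left(-246 + 124840\right) \left(-46153 + 27211\right) = - \frac{21}{4} + 124594 \left(-18942\right) = - \frac{21}{4} - 2360059548 = - \frac{9440238213}{4}$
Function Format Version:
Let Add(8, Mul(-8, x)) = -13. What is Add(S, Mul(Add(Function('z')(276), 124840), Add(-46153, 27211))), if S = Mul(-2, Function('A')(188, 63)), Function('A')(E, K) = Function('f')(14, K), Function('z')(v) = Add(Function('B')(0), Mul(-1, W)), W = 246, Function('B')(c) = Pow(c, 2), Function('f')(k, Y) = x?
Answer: Rational(-9440238213, 4) ≈ -2.3601e+9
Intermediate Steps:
x = Rational(21, 8) (x = Add(1, Mul(Rational(-1, 8), -13)) = Add(1, Rational(13, 8)) = Rational(21, 8) ≈ 2.6250)
Function('f')(k, Y) = Rational(21, 8)
Function('z')(v) = -246 (Function('z')(v) = Add(Pow(0, 2), Mul(-1, 246)) = Add(0, -246) = -246)
Function('A')(E, K) = Rational(21, 8)
S = Rational(-21, 4) (S = Mul(-2, Rational(21, 8)) = Rational(-21, 4) ≈ -5.2500)
Add(S, Mul(Add(Function('z')(276), 124840), Add(-46153, 27211))) = Add(Rational(-21, 4), Mul(Add(-246, 124840), Add(-46153, 27211))) = Add(Rational(-21, 4), Mul(124594, -18942)) = Add(Rational(-21, 4), -2360059548) = Rational(-9440238213, 4)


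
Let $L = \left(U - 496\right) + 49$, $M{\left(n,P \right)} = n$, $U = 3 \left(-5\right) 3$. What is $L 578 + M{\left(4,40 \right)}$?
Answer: $-284372$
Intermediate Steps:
$U = -45$ ($U = \left(-15\right) 3 = -45$)
$L = -492$ ($L = \left(-45 - 496\right) + 49 = -541 + 49 = -492$)
$L 578 + M{\left(4,40 \right)} = \left(-492\right) 578 + 4 = -284376 + 4 = -284372$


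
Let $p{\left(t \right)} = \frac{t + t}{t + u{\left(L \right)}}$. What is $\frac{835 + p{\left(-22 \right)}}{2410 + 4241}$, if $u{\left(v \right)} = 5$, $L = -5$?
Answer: $\frac{14239}{113067} \approx 0.12593$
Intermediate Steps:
$p{\left(t \right)} = \frac{2 t}{5 + t}$ ($p{\left(t \right)} = \frac{t + t}{t + 5} = \frac{2 t}{5 + t}$)
$\frac{835 + p{\left(-22 \right)}}{2410 + 4241} = \frac{835 + 2 \left(-22\right) \frac{1}{5 - 22}}{2410 + 4241} = \frac{835 + 2 \left(-22\right) \frac{1}{-17}}{6651} = \left(835 + 2 \left(-22\right) \left(- \frac{1}{17}\right)\right) \frac{1}{6651} = \left(835 + \frac{44}{17}\right) \frac{1}{6651} = \frac{14239}{17} \cdot \frac{1}{6651} = \frac{14239}{113067}$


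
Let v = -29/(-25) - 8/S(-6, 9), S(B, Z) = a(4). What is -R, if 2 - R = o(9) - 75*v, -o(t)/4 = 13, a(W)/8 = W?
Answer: -489/4 ≈ -122.25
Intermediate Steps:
a(W) = 8*W
S(B, Z) = 32 (S(B, Z) = 8*4 = 32)
o(t) = -52 (o(t) = -4*13 = -52)
v = 91/100 (v = -29/(-25) - 8/32 = -29*(-1/25) - 8*1/32 = 29/25 - ¼ = 91/100 ≈ 0.91000)
R = 489/4 (R = 2 - (-52 - 75*91/100) = 2 - (-52 - 273/4) = 2 - 1*(-481/4) = 2 + 481/4 = 489/4 ≈ 122.25)
-R = -1*489/4 = -489/4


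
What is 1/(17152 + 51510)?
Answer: 1/68662 ≈ 1.4564e-5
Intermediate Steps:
1/(17152 + 51510) = 1/68662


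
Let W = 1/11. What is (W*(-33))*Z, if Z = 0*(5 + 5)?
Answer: 0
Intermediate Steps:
Z = 0 (Z = 0*10 = 0)
W = 1/11 ≈ 0.090909
(W*(-33))*Z = ((1/11)*(-33))*0 = -3*0 = 0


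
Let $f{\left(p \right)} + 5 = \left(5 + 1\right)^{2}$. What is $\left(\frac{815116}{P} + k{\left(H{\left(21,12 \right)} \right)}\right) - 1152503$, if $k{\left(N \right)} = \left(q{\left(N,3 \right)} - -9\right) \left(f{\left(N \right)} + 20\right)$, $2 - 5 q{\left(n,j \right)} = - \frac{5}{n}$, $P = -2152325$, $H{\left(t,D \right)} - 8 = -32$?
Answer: $- \frac{19836276669413}{17218600} \approx -1.152 \cdot 10^{6}$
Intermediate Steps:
$H{\left(t,D \right)} = -24$ ($H{\left(t,D \right)} = 8 - 32 = -24$)
$f{\left(p \right)} = 31$ ($f{\left(p \right)} = -5 + \left(5 + 1\right)^{2} = -5 + 6^{2} = -5 + 36 = 31$)
$q{\left(n,j \right)} = \frac{2}{5} + \frac{1}{n}$ ($q{\left(n,j \right)} = \frac{2}{5} - \frac{\left(-5\right) \frac{1}{n}}{5} = \frac{2}{5} + \frac{1}{n}$)
$k{\left(N \right)} = \frac{2397}{5} + \frac{51}{N}$ ($k{\left(N \right)} = \left(\left(\frac{2}{5} + \frac{1}{N}\right) - -9\right) \left(31 + 20\right) = \left(\left(\frac{2}{5} + \frac{1}{N}\right) + 9\right) 51 = \left(\frac{47}{5} + \frac{1}{N}\right) 51 = \frac{2397}{5} + \frac{51}{N}$)
$\left(\frac{815116}{P} + k{\left(H{\left(21,12 \right)} \right)}\right) - 1152503 = \left(\frac{815116}{-2152325} + \left(\frac{2397}{5} + \frac{51}{-24}\right)\right) - 1152503 = \left(815116 \left(- \frac{1}{2152325}\right) + \left(\frac{2397}{5} + 51 \left(- \frac{1}{24}\right)\right)\right) - 1152503 = \left(- \frac{815116}{2152325} + \left(\frac{2397}{5} - \frac{17}{8}\right)\right) - 1152503 = \left(- \frac{815116}{2152325} + \frac{19091}{40}\right) - 1152503 = \frac{8211486387}{17218600} - 1152503 = - \frac{19836276669413}{17218600}$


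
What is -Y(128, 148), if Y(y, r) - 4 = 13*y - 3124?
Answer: 1456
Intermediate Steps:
Y(y, r) = -3120 + 13*y (Y(y, r) = 4 + (13*y - 3124) = 4 + (-3124 + 13*y) = -3120 + 13*y)
-Y(128, 148) = -(-3120 + 13*128) = -(-3120 + 1664) = -1*(-1456) = 1456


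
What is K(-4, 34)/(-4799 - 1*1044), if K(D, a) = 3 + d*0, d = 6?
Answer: -3/5843 ≈ -0.00051343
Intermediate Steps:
K(D, a) = 3 (K(D, a) = 3 + 6*0 = 3 + 0 = 3)
K(-4, 34)/(-4799 - 1*1044) = 3/(-4799 - 1*1044) = 3/(-4799 - 1044) = 3/(-5843) = 3*(-1/5843) = -3/5843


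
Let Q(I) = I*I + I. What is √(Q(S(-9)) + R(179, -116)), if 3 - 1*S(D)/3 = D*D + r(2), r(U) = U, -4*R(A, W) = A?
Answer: √229261/2 ≈ 239.41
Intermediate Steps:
R(A, W) = -A/4
S(D) = 3 - 3*D² (S(D) = 9 - 3*(D*D + 2) = 9 - 3*(D² + 2) = 9 - 3*(2 + D²) = 9 + (-6 - 3*D²) = 3 - 3*D²)
Q(I) = I + I² (Q(I) = I² + I = I + I²)
√(Q(S(-9)) + R(179, -116)) = √((3 - 3*(-9)²)*(1 + (3 - 3*(-9)²)) - ¼*179) = √((3 - 3*81)*(1 + (3 - 3*81)) - 179/4) = √((3 - 243)*(1 + (3 - 243)) - 179/4) = √(-240*(1 - 240) - 179/4) = √(-240*(-239) - 179/4) = √(57360 - 179/4) = √(229261/4) = √229261/2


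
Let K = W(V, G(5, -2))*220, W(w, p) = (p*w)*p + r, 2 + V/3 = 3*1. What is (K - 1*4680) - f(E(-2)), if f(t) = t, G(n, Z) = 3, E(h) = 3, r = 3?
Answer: 1917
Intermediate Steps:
V = 3 (V = -6 + 3*(3*1) = -6 + 3*3 = -6 + 9 = 3)
W(w, p) = 3 + w*p**2 (W(w, p) = (p*w)*p + 3 = w*p**2 + 3 = 3 + w*p**2)
K = 6600 (K = (3 + 3*3**2)*220 = (3 + 3*9)*220 = (3 + 27)*220 = 30*220 = 6600)
(K - 1*4680) - f(E(-2)) = (6600 - 1*4680) - 1*3 = (6600 - 4680) - 3 = 1920 - 3 = 1917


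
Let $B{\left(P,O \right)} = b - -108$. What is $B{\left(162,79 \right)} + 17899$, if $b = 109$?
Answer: $18116$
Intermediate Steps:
$B{\left(P,O \right)} = 217$ ($B{\left(P,O \right)} = 109 - -108 = 109 + 108 = 217$)
$B{\left(162,79 \right)} + 17899 = 217 + 17899 = 18116$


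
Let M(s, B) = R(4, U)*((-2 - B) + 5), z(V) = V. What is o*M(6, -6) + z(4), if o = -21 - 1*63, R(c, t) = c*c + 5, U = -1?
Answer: -15872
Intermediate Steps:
R(c, t) = 5 + c² (R(c, t) = c² + 5 = 5 + c²)
o = -84 (o = -21 - 63 = -84)
M(s, B) = 63 - 21*B (M(s, B) = (5 + 4²)*((-2 - B) + 5) = (5 + 16)*(3 - B) = 21*(3 - B) = 63 - 21*B)
o*M(6, -6) + z(4) = -84*(63 - 21*(-6)) + 4 = -84*(63 + 126) + 4 = -84*189 + 4 = -15876 + 4 = -15872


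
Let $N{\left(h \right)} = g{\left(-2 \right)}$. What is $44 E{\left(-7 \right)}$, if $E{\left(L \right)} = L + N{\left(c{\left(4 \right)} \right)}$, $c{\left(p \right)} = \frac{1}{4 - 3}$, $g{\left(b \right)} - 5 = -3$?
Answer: $-220$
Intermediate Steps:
$g{\left(b \right)} = 2$ ($g{\left(b \right)} = 5 - 3 = 2$)
$c{\left(p \right)} = 1$ ($c{\left(p \right)} = 1^{-1} = 1$)
$N{\left(h \right)} = 2$
$E{\left(L \right)} = 2 + L$ ($E{\left(L \right)} = L + 2 = 2 + L$)
$44 E{\left(-7 \right)} = 44 \left(2 - 7\right) = 44 \left(-5\right) = -220$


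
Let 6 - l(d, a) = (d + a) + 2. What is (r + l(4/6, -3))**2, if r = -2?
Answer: 169/9 ≈ 18.778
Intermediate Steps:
l(d, a) = 4 - a - d (l(d, a) = 6 - ((d + a) + 2) = 6 - ((a + d) + 2) = 6 - (2 + a + d) = 6 + (-2 - a - d) = 4 - a - d)
(r + l(4/6, -3))**2 = (-2 + (4 - 1*(-3) - 4/6))**2 = (-2 + (4 + 3 - 4/6))**2 = (-2 + (4 + 3 - 1*2/3))**2 = (-2 + (4 + 3 - 2/3))**2 = (-2 + 19/3)**2 = (13/3)**2 = 169/9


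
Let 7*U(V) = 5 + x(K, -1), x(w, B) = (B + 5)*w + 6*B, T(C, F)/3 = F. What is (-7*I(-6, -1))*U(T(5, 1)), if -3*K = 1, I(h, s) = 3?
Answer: 7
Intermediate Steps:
K = -⅓ (K = -⅓*1 = -⅓ ≈ -0.33333)
T(C, F) = 3*F
x(w, B) = 6*B + w*(5 + B) (x(w, B) = (5 + B)*w + 6*B = w*(5 + B) + 6*B = 6*B + w*(5 + B))
U(V) = -⅓ (U(V) = (5 + (5*(-⅓) + 6*(-1) - 1*(-⅓)))/7 = (5 + (-5/3 - 6 + ⅓))/7 = (5 - 22/3)/7 = (⅐)*(-7/3) = -⅓)
(-7*I(-6, -1))*U(T(5, 1)) = -7*3*(-⅓) = -21*(-⅓) = 7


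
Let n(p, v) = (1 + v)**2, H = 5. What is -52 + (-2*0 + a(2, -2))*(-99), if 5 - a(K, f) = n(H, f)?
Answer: -448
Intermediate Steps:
a(K, f) = 5 - (1 + f)**2
-52 + (-2*0 + a(2, -2))*(-99) = -52 + (-2*0 + (5 - (1 - 2)**2))*(-99) = -52 + (0 + (5 - 1*(-1)**2))*(-99) = -52 + (0 + (5 - 1*1))*(-99) = -52 + (0 + (5 - 1))*(-99) = -52 + (0 + 4)*(-99) = -52 + 4*(-99) = -52 - 396 = -448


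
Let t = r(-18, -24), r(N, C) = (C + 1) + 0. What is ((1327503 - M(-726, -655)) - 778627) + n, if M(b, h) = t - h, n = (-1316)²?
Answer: 2280100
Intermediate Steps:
n = 1731856
r(N, C) = 1 + C (r(N, C) = (1 + C) + 0 = 1 + C)
t = -23 (t = 1 - 24 = -23)
M(b, h) = -23 - h
((1327503 - M(-726, -655)) - 778627) + n = ((1327503 - (-23 - 1*(-655))) - 778627) + 1731856 = ((1327503 - (-23 + 655)) - 778627) + 1731856 = ((1327503 - 1*632) - 778627) + 1731856 = ((1327503 - 632) - 778627) + 1731856 = (1326871 - 778627) + 1731856 = 548244 + 1731856 = 2280100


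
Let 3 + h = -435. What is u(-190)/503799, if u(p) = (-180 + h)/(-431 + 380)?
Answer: 206/8564583 ≈ 2.4053e-5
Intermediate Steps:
h = -438 (h = -3 - 435 = -438)
u(p) = 206/17 (u(p) = (-180 - 438)/(-431 + 380) = -618/(-51) = -618*(-1/51) = 206/17)
u(-190)/503799 = (206/17)/503799 = (206/17)*(1/503799) = 206/8564583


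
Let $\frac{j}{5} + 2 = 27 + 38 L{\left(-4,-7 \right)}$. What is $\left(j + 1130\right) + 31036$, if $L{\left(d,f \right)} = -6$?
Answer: $31151$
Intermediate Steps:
$j = -1015$ ($j = -10 + 5 \left(27 + 38 \left(-6\right)\right) = -10 + 5 \left(27 - 228\right) = -10 + 5 \left(-201\right) = -10 - 1005 = -1015$)
$\left(j + 1130\right) + 31036 = \left(-1015 + 1130\right) + 31036 = 115 + 31036 = 31151$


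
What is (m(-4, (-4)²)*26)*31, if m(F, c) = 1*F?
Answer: -3224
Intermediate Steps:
m(F, c) = F
(m(-4, (-4)²)*26)*31 = -4*26*31 = -104*31 = -3224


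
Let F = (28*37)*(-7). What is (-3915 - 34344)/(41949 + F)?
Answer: -2943/2669 ≈ -1.1027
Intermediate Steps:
F = -7252 (F = 1036*(-7) = -7252)
(-3915 - 34344)/(41949 + F) = (-3915 - 34344)/(41949 - 7252) = -38259/34697 = -38259*1/34697 = -2943/2669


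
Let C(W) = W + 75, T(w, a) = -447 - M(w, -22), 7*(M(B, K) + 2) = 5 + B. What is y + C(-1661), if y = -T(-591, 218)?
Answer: -8573/7 ≈ -1224.7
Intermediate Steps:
M(B, K) = -9/7 + B/7 (M(B, K) = -2 + (5 + B)/7 = -2 + (5/7 + B/7) = -9/7 + B/7)
T(w, a) = -3120/7 - w/7 (T(w, a) = -447 - (-9/7 + w/7) = -447 + (9/7 - w/7) = -3120/7 - w/7)
C(W) = 75 + W
y = 2529/7 (y = -(-3120/7 - 1/7*(-591)) = -(-3120/7 + 591/7) = -1*(-2529/7) = 2529/7 ≈ 361.29)
y + C(-1661) = 2529/7 + (75 - 1661) = 2529/7 - 1586 = -8573/7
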